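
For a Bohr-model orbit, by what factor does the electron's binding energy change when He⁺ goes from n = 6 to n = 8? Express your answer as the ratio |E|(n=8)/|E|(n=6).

9/16

|E| ∝ Z^2 · n^-2; with Z fixed, |E| ∝ n^-2.
|E|(n=8)/|E|(n=6) = (8/6)^-2 = 9/16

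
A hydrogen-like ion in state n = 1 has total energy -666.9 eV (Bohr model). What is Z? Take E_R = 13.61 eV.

7

E_n = −E_R Z²/n² ⇒ Z² = −E_n n²/E_R = 666.9 × 1² / 13.61 ≈ 49.00
Z = 7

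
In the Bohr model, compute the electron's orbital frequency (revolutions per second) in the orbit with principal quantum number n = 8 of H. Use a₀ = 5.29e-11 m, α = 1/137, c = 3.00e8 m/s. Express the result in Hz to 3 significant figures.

r = n²a₀/Z = 3.39e-9 m, v = Zαc/n = 2.74e5 m/s
f = v/(2πr) = 1.29e13 Hz

1.29e13 Hz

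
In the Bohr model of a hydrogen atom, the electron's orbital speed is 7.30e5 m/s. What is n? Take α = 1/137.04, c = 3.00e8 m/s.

3

v_n = Zαc/n ⇒ n = Zαc/v = 1 × 0.00730 × 3.00e8 / 7.30e5 ≈ 3.00
n = 3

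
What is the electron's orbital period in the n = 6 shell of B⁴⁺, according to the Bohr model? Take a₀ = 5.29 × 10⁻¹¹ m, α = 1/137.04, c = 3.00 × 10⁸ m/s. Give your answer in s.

r = n²a₀/Z = 6²·5.29 × 10⁻¹¹/5 = 3.81 × 10⁻¹⁰ m
v = Zαc/n = 5·0.00730·3.00 × 10⁸/6 = 1.82 × 10⁶ m/s
T = 2πr/v = 1.31 × 10⁻¹⁵ s

1.31 × 10⁻¹⁵ s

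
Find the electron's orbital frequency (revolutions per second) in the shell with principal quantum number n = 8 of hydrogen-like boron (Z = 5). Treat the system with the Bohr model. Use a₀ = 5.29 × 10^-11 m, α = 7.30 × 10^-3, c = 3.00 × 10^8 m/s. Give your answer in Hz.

3.22 × 10^14 Hz

r = n²a₀/Z = 6.77 × 10^-10 m, v = Zαc/n = 1.37 × 10^6 m/s
f = v/(2πr) = 3.22 × 10^14 Hz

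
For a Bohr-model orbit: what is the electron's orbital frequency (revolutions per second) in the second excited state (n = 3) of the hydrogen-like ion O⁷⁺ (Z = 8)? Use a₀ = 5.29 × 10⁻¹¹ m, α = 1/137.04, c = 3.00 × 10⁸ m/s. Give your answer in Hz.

r = n²a₀/Z = 5.95 × 10⁻¹¹ m, v = Zαc/n = 5.84 × 10⁶ m/s
f = v/(2πr) = 1.56 × 10¹⁶ Hz

1.56 × 10¹⁶ Hz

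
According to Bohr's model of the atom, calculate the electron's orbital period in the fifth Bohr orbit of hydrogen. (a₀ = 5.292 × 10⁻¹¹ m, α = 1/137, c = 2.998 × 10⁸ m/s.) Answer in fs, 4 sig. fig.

18.99 fs

r = n²a₀/Z = 5²·5.292 × 10⁻¹¹/1 = 1.323 × 10⁻⁹ m
v = Zαc/n = 1·0.007299·2.998 × 10⁸/5 = 4.377 × 10⁵ m/s
T = 2πr/v = 1.899 × 10⁻¹⁴ s = 18.99 fs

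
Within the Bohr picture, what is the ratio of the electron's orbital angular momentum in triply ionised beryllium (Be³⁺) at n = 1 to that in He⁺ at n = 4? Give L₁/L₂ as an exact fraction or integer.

1/4

L = nℏ is independent of Z.
L₁/L₂ = n₁/n₂ = 1/4 = 1/4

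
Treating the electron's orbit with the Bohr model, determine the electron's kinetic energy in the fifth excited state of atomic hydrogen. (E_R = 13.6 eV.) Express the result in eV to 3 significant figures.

0.378 eV

For a Coulomb orbit the virial theorem gives K = −E_n.
E_n = −E_R·Z²/n², so K = E_R·Z²/n² = 13.6 × 1²/6² = 0.378 eV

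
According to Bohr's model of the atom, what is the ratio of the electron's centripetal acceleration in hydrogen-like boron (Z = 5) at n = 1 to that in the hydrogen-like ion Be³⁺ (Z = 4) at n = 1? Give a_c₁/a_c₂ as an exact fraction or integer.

a_c ∝ Z^3 · n^-4
a_c₁/a_c₂ = (5/4)^3 · (1/1)^-4 = 125/64

125/64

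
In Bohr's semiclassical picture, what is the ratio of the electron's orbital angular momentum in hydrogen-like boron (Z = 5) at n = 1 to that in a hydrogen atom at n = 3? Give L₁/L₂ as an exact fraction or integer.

L = nℏ is independent of Z.
L₁/L₂ = n₁/n₂ = 1/3 = 1/3

1/3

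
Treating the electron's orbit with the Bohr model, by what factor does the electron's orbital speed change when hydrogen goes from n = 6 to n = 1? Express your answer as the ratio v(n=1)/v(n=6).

6

v ∝ Z^1 · n^-1; with Z fixed, v ∝ n^-1.
v(n=1)/v(n=6) = (1/6)^-1 = 6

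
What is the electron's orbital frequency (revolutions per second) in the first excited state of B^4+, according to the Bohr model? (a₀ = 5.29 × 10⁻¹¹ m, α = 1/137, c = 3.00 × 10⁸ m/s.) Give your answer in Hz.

r = n²a₀/Z = 4.23 × 10⁻¹¹ m, v = Zαc/n = 5.47 × 10⁶ m/s
f = v/(2πr) = 2.06 × 10¹⁶ Hz

2.06 × 10¹⁶ Hz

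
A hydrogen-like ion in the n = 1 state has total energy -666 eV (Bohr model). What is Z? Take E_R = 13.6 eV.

7

E_n = −E_R Z²/n² ⇒ Z² = −E_n n²/E_R = 666 × 1² / 13.6 ≈ 48.97
Z = 7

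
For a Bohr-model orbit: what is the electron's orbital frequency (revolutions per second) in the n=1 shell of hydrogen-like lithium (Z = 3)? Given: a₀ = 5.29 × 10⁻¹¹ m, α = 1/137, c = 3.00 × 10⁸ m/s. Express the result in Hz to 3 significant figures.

r = n²a₀/Z = 1.76 × 10⁻¹¹ m, v = Zαc/n = 6.57 × 10⁶ m/s
f = v/(2πr) = 5.93 × 10¹⁶ Hz

5.93 × 10¹⁶ Hz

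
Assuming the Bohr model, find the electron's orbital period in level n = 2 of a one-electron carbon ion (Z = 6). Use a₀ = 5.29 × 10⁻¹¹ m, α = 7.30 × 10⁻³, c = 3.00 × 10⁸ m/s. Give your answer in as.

33.7 as

r = n²a₀/Z = 2²·5.29 × 10⁻¹¹/6 = 3.53 × 10⁻¹¹ m
v = Zαc/n = 6·0.00730·3.00 × 10⁸/2 = 6.57 × 10⁶ m/s
T = 2πr/v = 3.37 × 10⁻¹⁷ s = 33.7 as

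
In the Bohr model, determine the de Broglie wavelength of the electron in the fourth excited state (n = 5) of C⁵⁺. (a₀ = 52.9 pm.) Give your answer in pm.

277 pm

The Bohr quantisation condition is nλ = 2πr_n.
r_n = n²a₀/Z = 220 pm
λ = 2πr_n/n = 2π·220/5 = 277 pm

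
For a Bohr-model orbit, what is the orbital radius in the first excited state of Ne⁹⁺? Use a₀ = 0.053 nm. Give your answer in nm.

r_n = n²a₀/Z = 2² × 0.053 / 10
    = 4 × 0.053 / 10 = 0.021 nm

0.021 nm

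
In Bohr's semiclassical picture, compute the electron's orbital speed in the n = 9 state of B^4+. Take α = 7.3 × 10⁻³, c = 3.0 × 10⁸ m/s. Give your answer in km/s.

1200 km/s

v_n = Zαc/n = 5 × 0.0073 × 3.0 × 10⁸ / 9
    = 1200 km/s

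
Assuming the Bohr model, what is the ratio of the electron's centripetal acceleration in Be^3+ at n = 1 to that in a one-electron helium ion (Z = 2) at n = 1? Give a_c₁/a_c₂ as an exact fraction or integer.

8

a_c ∝ Z^3 · n^-4
a_c₁/a_c₂ = (4/2)^3 · (1/1)^-4 = 8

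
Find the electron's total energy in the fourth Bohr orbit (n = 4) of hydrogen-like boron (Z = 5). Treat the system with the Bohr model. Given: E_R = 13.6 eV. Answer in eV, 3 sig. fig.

-21.2 eV

E_n = −E_R·Z²/n² = −13.6 × 5²/4² = -21.2 eV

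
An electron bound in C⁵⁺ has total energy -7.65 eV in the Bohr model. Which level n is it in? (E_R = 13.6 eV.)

8

E_n = −E_R Z²/n² ⇒ n² = E_R Z²/(−E_n) = 13.6 × 6² / 7.65 ≈ 64.00
n = 8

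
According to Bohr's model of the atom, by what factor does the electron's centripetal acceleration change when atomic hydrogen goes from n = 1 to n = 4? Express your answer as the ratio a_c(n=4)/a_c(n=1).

a_c ∝ Z^3 · n^-4; with Z fixed, a_c ∝ n^-4.
a_c(n=4)/a_c(n=1) = (4/1)^-4 = 1/256

1/256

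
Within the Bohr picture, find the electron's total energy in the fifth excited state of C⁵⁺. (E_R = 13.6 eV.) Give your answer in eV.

-13.6 eV

E_n = −E_R·Z²/n² = −13.6 × 6²/6² = -13.6 eV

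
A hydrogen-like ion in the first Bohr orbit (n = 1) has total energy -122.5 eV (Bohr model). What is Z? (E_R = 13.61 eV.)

E_n = −E_R Z²/n² ⇒ Z² = −E_n n²/E_R = 122.5 × 1² / 13.61 ≈ 9.00
Z = 3

3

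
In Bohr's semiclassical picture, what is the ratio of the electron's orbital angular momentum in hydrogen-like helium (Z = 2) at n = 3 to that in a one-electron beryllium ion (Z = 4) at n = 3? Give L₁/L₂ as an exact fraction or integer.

1

L = nℏ is independent of Z.
L₁/L₂ = n₁/n₂ = 3/3 = 1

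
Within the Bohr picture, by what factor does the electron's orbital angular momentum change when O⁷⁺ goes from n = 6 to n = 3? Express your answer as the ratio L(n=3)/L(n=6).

1/2

L = nℏ depends only on n, so L ∝ n.
L(n=3)/L(n=6) = (3/6)^1 = 1/2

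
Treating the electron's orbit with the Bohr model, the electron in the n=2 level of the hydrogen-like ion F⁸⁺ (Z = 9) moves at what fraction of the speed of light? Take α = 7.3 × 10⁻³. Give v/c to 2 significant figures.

v_n = Zαc/n, so v/c = Zα/n = 9 × 0.0073 / 2 = 0.033

0.033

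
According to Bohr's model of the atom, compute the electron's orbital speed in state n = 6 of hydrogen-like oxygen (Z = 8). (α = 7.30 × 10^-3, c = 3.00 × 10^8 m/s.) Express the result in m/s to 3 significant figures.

v_n = Zαc/n = 8 × 0.00730 × 3.00 × 10^8 / 6
    = 2.92 × 10^6 m/s

2.92 × 10^6 m/s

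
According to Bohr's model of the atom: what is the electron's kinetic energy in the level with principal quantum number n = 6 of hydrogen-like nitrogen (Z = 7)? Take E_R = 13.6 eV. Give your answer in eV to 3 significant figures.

For a Coulomb orbit the virial theorem gives K = −E_n.
E_n = −E_R·Z²/n², so K = E_R·Z²/n² = 13.6 × 7²/6² = 18.5 eV

18.5 eV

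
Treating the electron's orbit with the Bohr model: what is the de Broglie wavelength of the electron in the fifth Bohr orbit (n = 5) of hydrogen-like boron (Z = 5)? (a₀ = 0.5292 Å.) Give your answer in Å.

The Bohr quantisation condition is nλ = 2πr_n.
r_n = n²a₀/Z = 2.646 Å
λ = 2πr_n/n = 2π·2.646/5 = 3.325 Å

3.325 Å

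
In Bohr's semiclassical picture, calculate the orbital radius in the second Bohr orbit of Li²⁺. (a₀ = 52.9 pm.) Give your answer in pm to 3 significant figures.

r_n = n²a₀/Z = 2² × 52.9 / 3
    = 4 × 52.9 / 3 = 70.5 pm

70.5 pm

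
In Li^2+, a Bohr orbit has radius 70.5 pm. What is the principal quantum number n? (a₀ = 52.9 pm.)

r_n = n²a₀/Z ⇒ n² = rZ/a₀ = 70.5 × 3 / 52.9 ≈ 4.00
n = 2

2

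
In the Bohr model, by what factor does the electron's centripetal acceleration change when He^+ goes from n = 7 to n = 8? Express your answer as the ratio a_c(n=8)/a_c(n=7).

2401/4096

a_c ∝ Z^3 · n^-4; with Z fixed, a_c ∝ n^-4.
a_c(n=8)/a_c(n=7) = (8/7)^-4 = 2401/4096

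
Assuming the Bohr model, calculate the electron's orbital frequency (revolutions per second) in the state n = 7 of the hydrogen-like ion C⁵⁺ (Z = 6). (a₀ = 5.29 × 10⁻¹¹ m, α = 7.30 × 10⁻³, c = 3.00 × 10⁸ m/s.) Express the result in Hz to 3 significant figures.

r = n²a₀/Z = 4.32 × 10⁻¹⁰ m, v = Zαc/n = 1.88 × 10⁶ m/s
f = v/(2πr) = 6.92 × 10¹⁴ Hz

6.92 × 10¹⁴ Hz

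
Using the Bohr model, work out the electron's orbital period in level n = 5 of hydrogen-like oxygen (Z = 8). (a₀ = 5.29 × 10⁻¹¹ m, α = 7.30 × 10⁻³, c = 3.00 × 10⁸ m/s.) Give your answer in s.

2.96 × 10⁻¹⁶ s

r = n²a₀/Z = 5²·5.29 × 10⁻¹¹/8 = 1.65 × 10⁻¹⁰ m
v = Zαc/n = 8·0.00730·3.00 × 10⁸/5 = 3.50 × 10⁶ m/s
T = 2πr/v = 2.96 × 10⁻¹⁶ s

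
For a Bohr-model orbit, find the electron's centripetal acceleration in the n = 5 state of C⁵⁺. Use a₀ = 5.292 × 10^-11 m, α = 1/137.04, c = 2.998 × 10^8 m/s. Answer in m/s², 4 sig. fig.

r = n²a₀/Z = 2.205 × 10^-10 m, v = Zαc/n = 2.625 × 10^6 m/s
a = v²/r = (2.625 × 10^6)² / 2.205 × 10^-10 = 3.126 × 10^22 m/s²

3.126 × 10^22 m/s²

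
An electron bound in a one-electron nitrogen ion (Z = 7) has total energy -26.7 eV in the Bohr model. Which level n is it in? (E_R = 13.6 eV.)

E_n = −E_R Z²/n² ⇒ n² = E_R Z²/(−E_n) = 13.6 × 7² / 26.7 ≈ 24.96
n = 5

5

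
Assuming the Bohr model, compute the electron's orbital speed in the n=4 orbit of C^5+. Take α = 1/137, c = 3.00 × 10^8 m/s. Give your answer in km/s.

v_n = Zαc/n = 6 × 0.00730 × 3.00 × 10^8 / 4
    = 3280 km/s

3280 km/s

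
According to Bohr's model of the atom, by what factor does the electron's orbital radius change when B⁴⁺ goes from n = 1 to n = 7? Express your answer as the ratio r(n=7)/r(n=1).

49

r ∝ Z^-1 · n^2; with Z fixed, r ∝ n^2.
r(n=7)/r(n=1) = (7/1)^2 = 49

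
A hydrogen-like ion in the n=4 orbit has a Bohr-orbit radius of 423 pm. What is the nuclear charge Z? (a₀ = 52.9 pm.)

r_n = n²a₀/Z ⇒ Z = n²a₀/r = 4² × 52.9 / 423 ≈ 2.00
Z = 2

2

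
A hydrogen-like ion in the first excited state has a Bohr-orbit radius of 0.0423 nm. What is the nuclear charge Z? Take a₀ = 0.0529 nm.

5

r_n = n²a₀/Z ⇒ Z = n²a₀/r = 2² × 0.0529 / 0.0423 ≈ 5.00
Z = 5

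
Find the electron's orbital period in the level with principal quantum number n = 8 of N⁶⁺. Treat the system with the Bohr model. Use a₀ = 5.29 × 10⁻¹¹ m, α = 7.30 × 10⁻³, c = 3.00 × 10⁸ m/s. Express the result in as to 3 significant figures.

1590 as

r = n²a₀/Z = 8²·5.29 × 10⁻¹¹/7 = 4.84 × 10⁻¹⁰ m
v = Zαc/n = 7·0.00730·3.00 × 10⁸/8 = 1.92 × 10⁶ m/s
T = 2πr/v = 1.59 × 10⁻¹⁵ s = 1590 as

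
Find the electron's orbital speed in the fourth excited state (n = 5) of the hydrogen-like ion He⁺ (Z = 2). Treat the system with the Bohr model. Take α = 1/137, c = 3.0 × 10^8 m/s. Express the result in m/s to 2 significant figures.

v_n = Zαc/n = 2 × 0.0073 × 3.0 × 10^8 / 5
    = 8.8 × 10^5 m/s

8.8 × 10^5 m/s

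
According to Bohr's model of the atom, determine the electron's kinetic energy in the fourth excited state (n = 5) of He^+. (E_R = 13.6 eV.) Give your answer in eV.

For a Coulomb orbit the virial theorem gives K = −E_n.
E_n = −E_R·Z²/n², so K = E_R·Z²/n² = 13.6 × 2²/5² = 2.18 eV

2.18 eV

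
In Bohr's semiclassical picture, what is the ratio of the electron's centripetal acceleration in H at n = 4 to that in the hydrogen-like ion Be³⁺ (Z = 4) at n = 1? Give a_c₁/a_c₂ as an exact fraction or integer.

1/16384

a_c ∝ Z^3 · n^-4
a_c₁/a_c₂ = (1/4)^3 · (4/1)^-4 = 1/16384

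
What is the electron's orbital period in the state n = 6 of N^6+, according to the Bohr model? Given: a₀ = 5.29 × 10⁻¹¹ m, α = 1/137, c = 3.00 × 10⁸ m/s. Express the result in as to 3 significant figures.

669 as

r = n²a₀/Z = 6²·5.29 × 10⁻¹¹/7 = 2.72 × 10⁻¹⁰ m
v = Zαc/n = 7·0.00730·3.00 × 10⁸/6 = 2.55 × 10⁶ m/s
T = 2πr/v = 6.69 × 10⁻¹⁶ s = 669 as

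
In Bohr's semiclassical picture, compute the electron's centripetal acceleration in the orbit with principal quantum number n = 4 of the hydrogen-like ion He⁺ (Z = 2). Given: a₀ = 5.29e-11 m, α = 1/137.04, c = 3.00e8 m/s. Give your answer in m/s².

2.83e21 m/s²

r = n²a₀/Z = 4.23e-10 m, v = Zαc/n = 1.09e6 m/s
a = v²/r = (1.09e6)² / 4.23e-10 = 2.83e21 m/s²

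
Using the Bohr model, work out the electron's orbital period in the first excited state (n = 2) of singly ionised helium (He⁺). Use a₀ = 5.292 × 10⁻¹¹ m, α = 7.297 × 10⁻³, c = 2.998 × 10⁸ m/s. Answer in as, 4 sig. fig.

r = n²a₀/Z = 2²·5.292 × 10⁻¹¹/2 = 1.058 × 10⁻¹⁰ m
v = Zαc/n = 2·0.007297·2.998 × 10⁸/2 = 2.188 × 10⁶ m/s
T = 2πr/v = 3.040 × 10⁻¹⁶ s = 304.0 as

304.0 as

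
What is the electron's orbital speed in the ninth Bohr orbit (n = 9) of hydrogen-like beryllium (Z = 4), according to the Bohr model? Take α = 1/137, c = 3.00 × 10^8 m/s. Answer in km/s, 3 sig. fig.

v_n = Zαc/n = 4 × 0.00730 × 3.00 × 10^8 / 9
    = 973 km/s

973 km/s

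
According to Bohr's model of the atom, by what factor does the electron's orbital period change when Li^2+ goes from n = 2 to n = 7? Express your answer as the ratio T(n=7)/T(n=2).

343/8

T ∝ Z^-2 · n^3; with Z fixed, T ∝ n^3.
T(n=7)/T(n=2) = (7/2)^3 = 343/8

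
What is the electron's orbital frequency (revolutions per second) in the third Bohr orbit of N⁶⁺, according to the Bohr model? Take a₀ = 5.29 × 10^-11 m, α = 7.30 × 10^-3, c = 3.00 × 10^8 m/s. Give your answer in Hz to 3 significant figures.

r = n²a₀/Z = 6.80 × 10^-11 m, v = Zαc/n = 5.11 × 10^6 m/s
f = v/(2πr) = 1.20 × 10^16 Hz

1.20 × 10^16 Hz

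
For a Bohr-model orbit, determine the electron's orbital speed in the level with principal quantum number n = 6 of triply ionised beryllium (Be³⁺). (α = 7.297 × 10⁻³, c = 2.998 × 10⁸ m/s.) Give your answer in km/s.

v_n = Zαc/n = 4 × 0.007297 × 2.998 × 10⁸ / 6
    = 1458 km/s

1458 km/s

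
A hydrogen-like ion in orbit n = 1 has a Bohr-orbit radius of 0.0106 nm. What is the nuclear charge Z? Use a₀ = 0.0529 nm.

r_n = n²a₀/Z ⇒ Z = n²a₀/r = 1² × 0.0529 / 0.0106 ≈ 4.99
Z = 5

5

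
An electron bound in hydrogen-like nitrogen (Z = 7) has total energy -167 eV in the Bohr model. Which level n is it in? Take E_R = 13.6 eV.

2

E_n = −E_R Z²/n² ⇒ n² = E_R Z²/(−E_n) = 13.6 × 7² / 167 ≈ 3.99
n = 2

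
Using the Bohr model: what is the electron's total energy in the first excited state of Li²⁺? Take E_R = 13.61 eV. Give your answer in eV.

E_n = −E_R·Z²/n² = −13.61 × 3²/2² = -30.62 eV

-30.62 eV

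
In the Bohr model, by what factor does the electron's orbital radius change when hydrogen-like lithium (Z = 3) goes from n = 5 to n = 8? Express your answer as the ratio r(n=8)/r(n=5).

r ∝ Z^-1 · n^2; with Z fixed, r ∝ n^2.
r(n=8)/r(n=5) = (8/5)^2 = 64/25

64/25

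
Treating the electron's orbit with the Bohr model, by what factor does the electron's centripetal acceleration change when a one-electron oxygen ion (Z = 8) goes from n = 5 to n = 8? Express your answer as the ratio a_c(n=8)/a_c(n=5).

625/4096

a_c ∝ Z^3 · n^-4; with Z fixed, a_c ∝ n^-4.
a_c(n=8)/a_c(n=5) = (8/5)^-4 = 625/4096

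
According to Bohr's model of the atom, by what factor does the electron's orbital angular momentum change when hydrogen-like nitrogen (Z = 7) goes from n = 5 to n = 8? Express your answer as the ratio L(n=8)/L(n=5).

L = nℏ depends only on n, so L ∝ n.
L(n=8)/L(n=5) = (8/5)^1 = 8/5

8/5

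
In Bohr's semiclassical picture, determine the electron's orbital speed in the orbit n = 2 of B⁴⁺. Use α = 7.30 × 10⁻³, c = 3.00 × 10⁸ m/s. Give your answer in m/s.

v_n = Zαc/n = 5 × 0.00730 × 3.00 × 10⁸ / 2
    = 5.47 × 10⁶ m/s

5.47 × 10⁶ m/s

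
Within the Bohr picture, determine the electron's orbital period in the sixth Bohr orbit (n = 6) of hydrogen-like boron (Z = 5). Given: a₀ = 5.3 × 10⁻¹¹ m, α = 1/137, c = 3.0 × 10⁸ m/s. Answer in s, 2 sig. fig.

r = n²a₀/Z = 6²·5.3 × 10⁻¹¹/5 = 3.8 × 10⁻¹⁰ m
v = Zαc/n = 5·0.0073·3.0 × 10⁸/6 = 1.8 × 10⁶ m/s
T = 2πr/v = 1.3 × 10⁻¹⁵ s

1.3 × 10⁻¹⁵ s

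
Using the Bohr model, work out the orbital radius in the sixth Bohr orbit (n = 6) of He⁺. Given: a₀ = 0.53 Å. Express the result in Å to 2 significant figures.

r_n = n²a₀/Z = 6² × 0.53 / 2
    = 36 × 0.53 / 2 = 9.5 Å

9.5 Å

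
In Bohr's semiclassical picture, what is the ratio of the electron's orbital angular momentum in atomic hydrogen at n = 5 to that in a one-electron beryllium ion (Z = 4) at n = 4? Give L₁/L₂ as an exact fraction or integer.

5/4

L = nℏ is independent of Z.
L₁/L₂ = n₁/n₂ = 5/4 = 5/4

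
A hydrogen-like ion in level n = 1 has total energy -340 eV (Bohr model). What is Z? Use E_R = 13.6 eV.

5

E_n = −E_R Z²/n² ⇒ Z² = −E_n n²/E_R = 340 × 1² / 13.6 ≈ 25.00
Z = 5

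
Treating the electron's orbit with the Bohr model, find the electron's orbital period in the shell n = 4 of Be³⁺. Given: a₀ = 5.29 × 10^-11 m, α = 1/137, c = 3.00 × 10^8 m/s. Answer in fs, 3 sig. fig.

0.607 fs

r = n²a₀/Z = 4²·5.29 × 10^-11/4 = 2.12 × 10^-10 m
v = Zαc/n = 4·0.00730·3.00 × 10^8/4 = 2.19 × 10^6 m/s
T = 2πr/v = 6.07 × 10^-16 s = 0.607 fs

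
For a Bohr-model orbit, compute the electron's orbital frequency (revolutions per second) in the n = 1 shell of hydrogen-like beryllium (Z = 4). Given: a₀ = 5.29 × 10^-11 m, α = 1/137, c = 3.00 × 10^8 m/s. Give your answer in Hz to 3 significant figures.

r = n²a₀/Z = 1.32 × 10^-11 m, v = Zαc/n = 8.76 × 10^6 m/s
f = v/(2πr) = 1.05 × 10^17 Hz

1.05 × 10^17 Hz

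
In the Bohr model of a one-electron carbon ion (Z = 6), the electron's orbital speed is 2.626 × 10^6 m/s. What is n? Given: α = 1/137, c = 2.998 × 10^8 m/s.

5

v_n = Zαc/n ⇒ n = Zαc/v = 6 × 0.007299 × 2.998 × 10^8 / 2.626 × 10^6 ≈ 5.00
n = 5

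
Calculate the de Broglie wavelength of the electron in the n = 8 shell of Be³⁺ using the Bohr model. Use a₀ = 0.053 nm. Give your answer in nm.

The Bohr quantisation condition is nλ = 2πr_n.
r_n = n²a₀/Z = 0.85 nm
λ = 2πr_n/n = 2π·0.85/8 = 0.67 nm

0.67 nm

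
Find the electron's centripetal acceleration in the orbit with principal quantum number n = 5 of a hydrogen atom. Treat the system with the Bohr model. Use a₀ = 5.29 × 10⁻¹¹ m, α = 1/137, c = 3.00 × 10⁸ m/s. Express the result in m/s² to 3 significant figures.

1.45 × 10²⁰ m/s²

r = n²a₀/Z = 1.32 × 10⁻⁹ m, v = Zαc/n = 4.38 × 10⁵ m/s
a = v²/r = (4.38 × 10⁵)² / 1.32 × 10⁻⁹ = 1.45 × 10²⁰ m/s²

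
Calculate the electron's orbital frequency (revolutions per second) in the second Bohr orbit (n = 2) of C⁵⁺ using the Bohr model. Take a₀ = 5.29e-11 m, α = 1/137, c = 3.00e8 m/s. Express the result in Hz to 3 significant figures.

2.96e16 Hz

r = n²a₀/Z = 3.53e-11 m, v = Zαc/n = 6.57e6 m/s
f = v/(2πr) = 2.96e16 Hz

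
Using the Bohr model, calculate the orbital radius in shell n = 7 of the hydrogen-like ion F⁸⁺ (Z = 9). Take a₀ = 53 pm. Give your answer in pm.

290 pm

r_n = n²a₀/Z = 7² × 53 / 9
    = 49 × 53 / 9 = 290 pm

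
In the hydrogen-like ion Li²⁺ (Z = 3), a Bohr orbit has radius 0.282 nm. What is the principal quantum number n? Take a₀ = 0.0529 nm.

4

r_n = n²a₀/Z ⇒ n² = rZ/a₀ = 0.282 × 3 / 0.0529 ≈ 15.99
n = 4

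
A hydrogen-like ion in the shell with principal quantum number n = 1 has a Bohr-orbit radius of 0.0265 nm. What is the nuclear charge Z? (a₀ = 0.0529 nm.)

r_n = n²a₀/Z ⇒ Z = n²a₀/r = 1² × 0.0529 / 0.0265 ≈ 2.00
Z = 2

2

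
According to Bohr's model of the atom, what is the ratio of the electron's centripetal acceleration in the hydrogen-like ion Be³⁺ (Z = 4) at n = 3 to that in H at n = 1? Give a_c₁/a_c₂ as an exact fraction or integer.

a_c ∝ Z^3 · n^-4
a_c₁/a_c₂ = (4/1)^3 · (3/1)^-4 = 64/81

64/81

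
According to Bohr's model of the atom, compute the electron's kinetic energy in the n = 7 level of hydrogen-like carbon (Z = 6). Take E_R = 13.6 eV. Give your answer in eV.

For a Coulomb orbit the virial theorem gives K = −E_n.
E_n = −E_R·Z²/n², so K = E_R·Z²/n² = 13.6 × 6²/7² = 9.99 eV

9.99 eV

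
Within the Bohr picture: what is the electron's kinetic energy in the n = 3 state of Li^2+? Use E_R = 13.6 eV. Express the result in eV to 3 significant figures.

13.6 eV

For a Coulomb orbit the virial theorem gives K = −E_n.
E_n = −E_R·Z²/n², so K = E_R·Z²/n² = 13.6 × 3²/3² = 13.6 eV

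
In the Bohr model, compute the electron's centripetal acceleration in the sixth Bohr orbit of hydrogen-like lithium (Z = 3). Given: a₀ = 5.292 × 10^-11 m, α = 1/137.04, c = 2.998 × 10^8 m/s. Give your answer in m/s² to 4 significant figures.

1.884 × 10^21 m/s²

r = n²a₀/Z = 6.350 × 10^-10 m, v = Zαc/n = 1.094 × 10^6 m/s
a = v²/r = (1.094 × 10^6)² / 6.350 × 10^-10 = 1.884 × 10^21 m/s²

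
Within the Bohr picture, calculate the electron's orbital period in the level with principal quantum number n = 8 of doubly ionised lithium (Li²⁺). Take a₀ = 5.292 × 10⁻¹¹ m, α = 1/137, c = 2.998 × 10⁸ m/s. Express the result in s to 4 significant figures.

8.644 × 10⁻¹⁵ s

r = n²a₀/Z = 8²·5.292 × 10⁻¹¹/3 = 1.129 × 10⁻⁹ m
v = Zαc/n = 3·0.007299·2.998 × 10⁸/8 = 8.206 × 10⁵ m/s
T = 2πr/v = 8.644 × 10⁻¹⁵ s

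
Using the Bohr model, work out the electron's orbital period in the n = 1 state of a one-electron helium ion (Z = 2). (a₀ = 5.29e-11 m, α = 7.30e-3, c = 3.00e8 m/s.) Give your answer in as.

37.9 as

r = n²a₀/Z = 1²·5.29e-11/2 = 2.65e-11 m
v = Zαc/n = 2·0.00730·3.00e8/1 = 4.38e6 m/s
T = 2πr/v = 3.79e-17 s = 37.9 as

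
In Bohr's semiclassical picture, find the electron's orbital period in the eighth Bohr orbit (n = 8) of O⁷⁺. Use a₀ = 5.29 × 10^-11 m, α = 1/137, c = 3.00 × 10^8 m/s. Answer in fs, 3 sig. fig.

r = n²a₀/Z = 8²·5.29 × 10^-11/8 = 4.23 × 10^-10 m
v = Zαc/n = 8·0.00730·3.00 × 10^8/8 = 2.19 × 10^6 m/s
T = 2πr/v = 1.21 × 10^-15 s = 1.21 fs

1.21 fs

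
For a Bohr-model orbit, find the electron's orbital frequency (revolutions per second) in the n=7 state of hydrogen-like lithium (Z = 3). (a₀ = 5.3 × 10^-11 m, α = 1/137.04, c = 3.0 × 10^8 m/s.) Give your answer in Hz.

1.7 × 10^14 Hz

r = n²a₀/Z = 8.7 × 10^-10 m, v = Zαc/n = 9.4 × 10^5 m/s
f = v/(2πr) = 1.7 × 10^14 Hz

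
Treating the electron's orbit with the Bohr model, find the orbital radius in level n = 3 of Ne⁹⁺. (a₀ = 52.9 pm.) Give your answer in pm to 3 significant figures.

47.6 pm

r_n = n²a₀/Z = 3² × 52.9 / 10
    = 9 × 52.9 / 10 = 47.6 pm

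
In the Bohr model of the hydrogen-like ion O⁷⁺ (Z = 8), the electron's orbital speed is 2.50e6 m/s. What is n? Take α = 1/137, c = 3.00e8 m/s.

v_n = Zαc/n ⇒ n = Zαc/v = 8 × 0.00730 × 3.00e8 / 2.50e6 ≈ 7.01
n = 7

7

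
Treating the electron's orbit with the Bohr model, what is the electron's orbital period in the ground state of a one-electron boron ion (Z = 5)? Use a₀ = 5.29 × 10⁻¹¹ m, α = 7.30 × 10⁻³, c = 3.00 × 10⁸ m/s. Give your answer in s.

6.07 × 10⁻¹⁸ s

r = n²a₀/Z = 1²·5.29 × 10⁻¹¹/5 = 1.06 × 10⁻¹¹ m
v = Zαc/n = 5·0.00730·3.00 × 10⁸/1 = 1.09 × 10⁷ m/s
T = 2πr/v = 6.07 × 10⁻¹⁸ s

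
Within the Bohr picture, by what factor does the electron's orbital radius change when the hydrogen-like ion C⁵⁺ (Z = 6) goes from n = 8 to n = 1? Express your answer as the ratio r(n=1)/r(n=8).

1/64

r ∝ Z^-1 · n^2; with Z fixed, r ∝ n^2.
r(n=1)/r(n=8) = (1/8)^2 = 1/64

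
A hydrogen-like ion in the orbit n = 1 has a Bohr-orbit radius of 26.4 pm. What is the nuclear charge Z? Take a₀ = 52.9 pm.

2

r_n = n²a₀/Z ⇒ Z = n²a₀/r = 1² × 52.9 / 26.4 ≈ 2.00
Z = 2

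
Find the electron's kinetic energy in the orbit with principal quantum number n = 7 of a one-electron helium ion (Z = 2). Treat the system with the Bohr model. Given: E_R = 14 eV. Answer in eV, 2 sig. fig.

1.1 eV

For a Coulomb orbit the virial theorem gives K = −E_n.
E_n = −E_R·Z²/n², so K = E_R·Z²/n² = 14 × 2²/7² = 1.1 eV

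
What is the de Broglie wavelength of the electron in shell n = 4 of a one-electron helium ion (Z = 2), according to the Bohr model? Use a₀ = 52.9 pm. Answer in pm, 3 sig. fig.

665 pm

The Bohr quantisation condition is nλ = 2πr_n.
r_n = n²a₀/Z = 423 pm
λ = 2πr_n/n = 2π·423/4 = 665 pm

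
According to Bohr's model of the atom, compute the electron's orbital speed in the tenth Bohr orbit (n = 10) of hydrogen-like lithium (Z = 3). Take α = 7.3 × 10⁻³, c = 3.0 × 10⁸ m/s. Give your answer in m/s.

6.6 × 10⁵ m/s

v_n = Zαc/n = 3 × 0.0073 × 3.0 × 10⁸ / 10
    = 6.6 × 10⁵ m/s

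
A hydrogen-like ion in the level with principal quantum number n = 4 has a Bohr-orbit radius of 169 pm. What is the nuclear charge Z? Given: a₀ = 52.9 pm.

5

r_n = n²a₀/Z ⇒ Z = n²a₀/r = 4² × 52.9 / 169 ≈ 5.01
Z = 5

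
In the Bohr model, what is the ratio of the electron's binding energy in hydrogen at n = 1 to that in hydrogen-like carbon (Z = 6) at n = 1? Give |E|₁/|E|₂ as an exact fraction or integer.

|E| ∝ Z^2 · n^-2
|E|₁/|E|₂ = (1/6)^2 · (1/1)^-2 = 1/36

1/36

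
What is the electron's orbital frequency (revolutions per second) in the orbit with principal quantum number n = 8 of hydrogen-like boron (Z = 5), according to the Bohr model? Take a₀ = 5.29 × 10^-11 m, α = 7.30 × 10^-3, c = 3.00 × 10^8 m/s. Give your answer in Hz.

r = n²a₀/Z = 6.77 × 10^-10 m, v = Zαc/n = 1.37 × 10^6 m/s
f = v/(2πr) = 3.22 × 10^14 Hz

3.22 × 10^14 Hz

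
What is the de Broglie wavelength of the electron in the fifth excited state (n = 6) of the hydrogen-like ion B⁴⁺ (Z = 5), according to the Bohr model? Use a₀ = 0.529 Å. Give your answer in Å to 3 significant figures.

The Bohr quantisation condition is nλ = 2πr_n.
r_n = n²a₀/Z = 3.81 Å
λ = 2πr_n/n = 2π·3.81/6 = 3.99 Å

3.99 Å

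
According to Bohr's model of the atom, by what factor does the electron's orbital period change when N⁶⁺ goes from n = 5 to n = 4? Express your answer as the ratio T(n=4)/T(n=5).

T ∝ Z^-2 · n^3; with Z fixed, T ∝ n^3.
T(n=4)/T(n=5) = (4/5)^3 = 64/125

64/125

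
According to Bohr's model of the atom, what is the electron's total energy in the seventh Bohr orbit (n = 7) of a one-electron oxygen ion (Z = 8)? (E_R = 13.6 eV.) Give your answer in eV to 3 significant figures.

-17.8 eV

E_n = −E_R·Z²/n² = −13.6 × 8²/7² = -17.8 eV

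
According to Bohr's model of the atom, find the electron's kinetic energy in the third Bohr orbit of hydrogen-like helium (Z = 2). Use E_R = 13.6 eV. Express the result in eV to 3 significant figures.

For a Coulomb orbit the virial theorem gives K = −E_n.
E_n = −E_R·Z²/n², so K = E_R·Z²/n² = 13.6 × 2²/3² = 6.04 eV

6.04 eV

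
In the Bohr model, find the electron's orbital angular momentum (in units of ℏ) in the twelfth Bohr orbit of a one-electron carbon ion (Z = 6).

12

L_n = nℏ, so L/ℏ = n = 12.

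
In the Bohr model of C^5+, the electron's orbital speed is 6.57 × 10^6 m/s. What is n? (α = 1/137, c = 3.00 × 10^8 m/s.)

2

v_n = Zαc/n ⇒ n = Zαc/v = 6 × 0.00730 × 3.00 × 10^8 / 6.57 × 10^6 ≈ 2.00
n = 2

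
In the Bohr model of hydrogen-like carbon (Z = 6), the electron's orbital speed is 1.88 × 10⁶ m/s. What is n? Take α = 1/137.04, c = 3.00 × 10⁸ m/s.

v_n = Zαc/n ⇒ n = Zαc/v = 6 × 0.00730 × 3.00 × 10⁸ / 1.88 × 10⁶ ≈ 6.99
n = 7

7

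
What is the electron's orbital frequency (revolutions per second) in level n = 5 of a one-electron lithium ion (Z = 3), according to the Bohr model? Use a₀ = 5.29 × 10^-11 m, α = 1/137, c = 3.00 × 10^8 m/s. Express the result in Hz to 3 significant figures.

4.74 × 10^14 Hz

r = n²a₀/Z = 4.41 × 10^-10 m, v = Zαc/n = 1.31 × 10^6 m/s
f = v/(2πr) = 4.74 × 10^14 Hz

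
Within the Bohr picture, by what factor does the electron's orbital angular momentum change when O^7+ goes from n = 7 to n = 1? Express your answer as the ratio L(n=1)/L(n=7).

L = nℏ depends only on n, so L ∝ n.
L(n=1)/L(n=7) = (1/7)^1 = 1/7

1/7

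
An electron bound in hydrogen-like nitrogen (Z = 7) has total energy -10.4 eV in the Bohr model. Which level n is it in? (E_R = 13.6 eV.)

8

E_n = −E_R Z²/n² ⇒ n² = E_R Z²/(−E_n) = 13.6 × 7² / 10.4 ≈ 64.08
n = 8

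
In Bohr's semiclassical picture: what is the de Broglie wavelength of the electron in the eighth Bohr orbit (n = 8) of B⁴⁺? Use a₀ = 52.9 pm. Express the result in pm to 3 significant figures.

532 pm

The Bohr quantisation condition is nλ = 2πr_n.
r_n = n²a₀/Z = 677 pm
λ = 2πr_n/n = 2π·677/8 = 532 pm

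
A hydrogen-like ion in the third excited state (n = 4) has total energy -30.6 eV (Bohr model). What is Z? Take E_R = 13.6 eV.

E_n = −E_R Z²/n² ⇒ Z² = −E_n n²/E_R = 30.6 × 4² / 13.6 ≈ 36.00
Z = 6

6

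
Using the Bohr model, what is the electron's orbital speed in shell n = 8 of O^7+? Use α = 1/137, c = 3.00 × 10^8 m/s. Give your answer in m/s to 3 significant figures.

2.19 × 10^6 m/s

v_n = Zαc/n = 8 × 0.00730 × 3.00 × 10^8 / 8
    = 2.19 × 10^6 m/s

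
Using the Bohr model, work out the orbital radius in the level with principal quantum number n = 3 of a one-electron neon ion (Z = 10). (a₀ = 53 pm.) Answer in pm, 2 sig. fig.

48 pm

r_n = n²a₀/Z = 3² × 53 / 10
    = 9 × 53 / 10 = 48 pm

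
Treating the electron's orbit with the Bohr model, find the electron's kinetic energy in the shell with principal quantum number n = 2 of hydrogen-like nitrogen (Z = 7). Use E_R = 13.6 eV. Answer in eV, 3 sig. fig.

167 eV

For a Coulomb orbit the virial theorem gives K = −E_n.
E_n = −E_R·Z²/n², so K = E_R·Z²/n² = 13.6 × 7²/2² = 167 eV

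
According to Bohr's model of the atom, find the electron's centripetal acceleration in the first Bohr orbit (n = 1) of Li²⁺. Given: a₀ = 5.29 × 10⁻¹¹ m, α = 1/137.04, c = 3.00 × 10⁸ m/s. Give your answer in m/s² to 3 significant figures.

2.45 × 10²⁴ m/s²

r = n²a₀/Z = 1.76 × 10⁻¹¹ m, v = Zαc/n = 6.57 × 10⁶ m/s
a = v²/r = (6.57 × 10⁶)² / 1.76 × 10⁻¹¹ = 2.45 × 10²⁴ m/s²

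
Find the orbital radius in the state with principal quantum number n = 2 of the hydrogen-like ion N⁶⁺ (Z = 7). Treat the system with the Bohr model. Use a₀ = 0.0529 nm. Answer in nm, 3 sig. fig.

0.0302 nm

r_n = n²a₀/Z = 2² × 0.0529 / 7
    = 4 × 0.0529 / 7 = 0.0302 nm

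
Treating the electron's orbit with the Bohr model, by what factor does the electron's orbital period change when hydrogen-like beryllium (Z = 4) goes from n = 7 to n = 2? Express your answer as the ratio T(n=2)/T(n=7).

8/343

T ∝ Z^-2 · n^3; with Z fixed, T ∝ n^3.
T(n=2)/T(n=7) = (2/7)^3 = 8/343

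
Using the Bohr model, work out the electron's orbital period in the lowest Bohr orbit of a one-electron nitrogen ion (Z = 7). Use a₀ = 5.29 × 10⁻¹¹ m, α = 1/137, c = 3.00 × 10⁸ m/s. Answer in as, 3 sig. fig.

r = n²a₀/Z = 1²·5.29 × 10⁻¹¹/7 = 7.56 × 10⁻¹² m
v = Zαc/n = 7·0.00730·3.00 × 10⁸/1 = 1.53 × 10⁷ m/s
T = 2πr/v = 3.10 × 10⁻¹⁸ s = 3.10 as

3.10 as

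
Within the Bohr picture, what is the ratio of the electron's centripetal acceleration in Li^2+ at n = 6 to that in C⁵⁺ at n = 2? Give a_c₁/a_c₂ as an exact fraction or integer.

1/648

a_c ∝ Z^3 · n^-4
a_c₁/a_c₂ = (3/6)^3 · (6/2)^-4 = 1/648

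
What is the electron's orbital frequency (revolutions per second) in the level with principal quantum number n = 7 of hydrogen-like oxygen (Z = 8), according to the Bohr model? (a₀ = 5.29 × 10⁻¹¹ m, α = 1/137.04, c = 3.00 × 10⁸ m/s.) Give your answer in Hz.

1.23 × 10¹⁵ Hz

r = n²a₀/Z = 3.24 × 10⁻¹⁰ m, v = Zαc/n = 2.50 × 10⁶ m/s
f = v/(2πr) = 1.23 × 10¹⁵ Hz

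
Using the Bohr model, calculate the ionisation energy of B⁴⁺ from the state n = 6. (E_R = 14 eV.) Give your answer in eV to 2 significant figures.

9.7 eV

E_n = −E_R·Z²/n² = −14 × 5²/6² eV = -9.7 eV
Ionisation energy = −E_n = 9.7 eV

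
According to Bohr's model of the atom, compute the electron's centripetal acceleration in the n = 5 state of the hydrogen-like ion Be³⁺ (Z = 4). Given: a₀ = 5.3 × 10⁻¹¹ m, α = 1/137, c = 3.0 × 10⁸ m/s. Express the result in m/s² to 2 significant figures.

9.3 × 10²¹ m/s²

r = n²a₀/Z = 3.3 × 10⁻¹⁰ m, v = Zαc/n = 1.8 × 10⁶ m/s
a = v²/r = (1.8 × 10⁶)² / 3.3 × 10⁻¹⁰ = 9.3 × 10²¹ m/s²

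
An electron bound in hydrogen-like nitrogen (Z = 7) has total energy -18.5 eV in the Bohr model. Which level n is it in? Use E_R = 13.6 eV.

6

E_n = −E_R Z²/n² ⇒ n² = E_R Z²/(−E_n) = 13.6 × 7² / 18.5 ≈ 36.02
n = 6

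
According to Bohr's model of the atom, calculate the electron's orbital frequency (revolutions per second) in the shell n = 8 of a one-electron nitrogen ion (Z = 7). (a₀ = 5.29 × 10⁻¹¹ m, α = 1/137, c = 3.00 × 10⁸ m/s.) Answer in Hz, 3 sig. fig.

r = n²a₀/Z = 4.84 × 10⁻¹⁰ m, v = Zαc/n = 1.92 × 10⁶ m/s
f = v/(2πr) = 6.31 × 10¹⁴ Hz

6.31 × 10¹⁴ Hz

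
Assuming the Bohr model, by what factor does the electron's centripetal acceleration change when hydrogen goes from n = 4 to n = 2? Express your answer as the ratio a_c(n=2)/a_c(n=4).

16

a_c ∝ Z^3 · n^-4; with Z fixed, a_c ∝ n^-4.
a_c(n=2)/a_c(n=4) = (2/4)^-4 = 16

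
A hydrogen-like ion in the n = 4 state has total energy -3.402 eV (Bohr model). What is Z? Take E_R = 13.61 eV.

2

E_n = −E_R Z²/n² ⇒ Z² = −E_n n²/E_R = 3.402 × 4² / 13.61 ≈ 4.00
Z = 2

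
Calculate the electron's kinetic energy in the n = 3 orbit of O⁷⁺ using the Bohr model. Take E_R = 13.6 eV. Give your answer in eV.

For a Coulomb orbit the virial theorem gives K = −E_n.
E_n = −E_R·Z²/n², so K = E_R·Z²/n² = 13.6 × 8²/3² = 96.7 eV

96.7 eV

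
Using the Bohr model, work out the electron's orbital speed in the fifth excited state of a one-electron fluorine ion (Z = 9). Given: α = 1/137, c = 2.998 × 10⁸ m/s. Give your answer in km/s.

3282 km/s

v_n = Zαc/n = 9 × 0.007299 × 2.998 × 10⁸ / 6
    = 3282 km/s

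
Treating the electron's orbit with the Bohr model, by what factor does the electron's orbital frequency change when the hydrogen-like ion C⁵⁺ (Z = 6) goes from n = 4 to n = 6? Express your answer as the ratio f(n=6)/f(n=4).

f ∝ Z^2 · n^-3; with Z fixed, f ∝ n^-3.
f(n=6)/f(n=4) = (6/4)^-3 = 8/27

8/27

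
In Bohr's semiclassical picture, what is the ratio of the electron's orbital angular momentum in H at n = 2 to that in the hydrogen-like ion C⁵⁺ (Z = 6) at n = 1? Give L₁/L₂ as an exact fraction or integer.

L = nℏ is independent of Z.
L₁/L₂ = n₁/n₂ = 2/1 = 2

2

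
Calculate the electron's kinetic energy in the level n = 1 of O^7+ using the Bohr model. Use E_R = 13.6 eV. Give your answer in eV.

870 eV

For a Coulomb orbit the virial theorem gives K = −E_n.
E_n = −E_R·Z²/n², so K = E_R·Z²/n² = 13.6 × 8²/1² = 870 eV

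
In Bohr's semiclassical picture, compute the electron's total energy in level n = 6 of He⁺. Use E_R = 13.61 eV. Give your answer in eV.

E_n = −E_R·Z²/n² = −13.61 × 2²/6² = -1.512 eV

-1.512 eV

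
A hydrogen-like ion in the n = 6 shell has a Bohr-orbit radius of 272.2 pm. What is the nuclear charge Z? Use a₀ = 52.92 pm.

r_n = n²a₀/Z ⇒ Z = n²a₀/r = 6² × 52.92 / 272.2 ≈ 7.00
Z = 7

7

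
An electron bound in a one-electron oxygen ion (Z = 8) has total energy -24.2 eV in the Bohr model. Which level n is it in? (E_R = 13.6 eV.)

E_n = −E_R Z²/n² ⇒ n² = E_R Z²/(−E_n) = 13.6 × 8² / 24.2 ≈ 35.97
n = 6

6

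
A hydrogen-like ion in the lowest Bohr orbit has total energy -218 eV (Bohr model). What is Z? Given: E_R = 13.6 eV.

4

E_n = −E_R Z²/n² ⇒ Z² = −E_n n²/E_R = 218 × 1² / 13.6 ≈ 16.03
Z = 4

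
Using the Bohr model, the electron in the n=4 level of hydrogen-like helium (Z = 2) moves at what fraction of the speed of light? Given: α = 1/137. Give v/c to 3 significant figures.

v_n = Zαc/n, so v/c = Zα/n = 2 × 0.00730 / 4 = 0.00365

0.00365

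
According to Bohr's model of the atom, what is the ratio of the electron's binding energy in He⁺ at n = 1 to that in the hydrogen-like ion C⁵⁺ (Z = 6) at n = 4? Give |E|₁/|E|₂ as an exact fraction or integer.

16/9

|E| ∝ Z^2 · n^-2
|E|₁/|E|₂ = (2/6)^2 · (1/4)^-2 = 16/9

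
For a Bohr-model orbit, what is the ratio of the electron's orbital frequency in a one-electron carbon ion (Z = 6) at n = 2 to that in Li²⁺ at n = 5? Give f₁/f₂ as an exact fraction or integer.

f ∝ Z^2 · n^-3
f₁/f₂ = (6/3)^2 · (2/5)^-3 = 125/2

125/2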